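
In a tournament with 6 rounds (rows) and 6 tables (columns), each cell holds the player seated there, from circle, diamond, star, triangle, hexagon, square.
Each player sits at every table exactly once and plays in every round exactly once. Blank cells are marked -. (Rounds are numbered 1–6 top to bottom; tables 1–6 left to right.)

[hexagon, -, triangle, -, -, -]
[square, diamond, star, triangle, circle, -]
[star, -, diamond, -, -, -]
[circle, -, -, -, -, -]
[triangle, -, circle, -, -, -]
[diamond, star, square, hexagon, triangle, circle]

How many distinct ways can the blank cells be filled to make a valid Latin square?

24

Round 1, table 2: eliminating its round and table leaves {circle, square}.
Round 1, table 4: eliminating its round and table leaves {circle, diamond, star, square}.
Round 1, table 5: eliminating its round and table leaves {diamond, star, square}.
Round 1, table 6: eliminating its round and table leaves {diamond, star, square}.
Round 2, table 6: eliminating its round and table leaves {hexagon}.
Round 3, table 2: eliminating its round and table leaves {circle, triangle, hexagon, square}.
Round 3, table 4: eliminating its round and table leaves {circle, square}.
Round 3, table 5: eliminating its round and table leaves {hexagon, square}.
Round 3, table 6: eliminating its round and table leaves {triangle, hexagon, square}.
Round 4, table 2: eliminating its round and table leaves {triangle, hexagon, square}.
Round 4, table 3: eliminating its round and table leaves {hexagon}.
Round 4, table 4: eliminating its round and table leaves {diamond, star, square}.
Round 4, table 5: eliminating its round and table leaves {diamond, star, hexagon, square}.
Round 4, table 6: eliminating its round and table leaves {diamond, star, triangle, hexagon, square}.
Round 5, table 2: eliminating its round and table leaves {hexagon, square}.
Round 5, table 4: eliminating its round and table leaves {diamond, star, square}.
Round 5, table 5: eliminating its round and table leaves {diamond, star, hexagon, square}.
Round 5, table 6: eliminating its round and table leaves {diamond, star, hexagon, square}.
Enumerating the assignments across these blanks that avoid any round or table repeat gives 24 completions.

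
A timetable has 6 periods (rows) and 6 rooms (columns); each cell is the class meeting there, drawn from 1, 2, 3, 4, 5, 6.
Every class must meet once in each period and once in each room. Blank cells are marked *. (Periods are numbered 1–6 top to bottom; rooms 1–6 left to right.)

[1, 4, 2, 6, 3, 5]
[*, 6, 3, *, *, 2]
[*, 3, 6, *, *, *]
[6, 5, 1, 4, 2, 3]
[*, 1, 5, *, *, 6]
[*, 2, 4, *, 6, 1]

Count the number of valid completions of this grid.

Period 2, room 1: eliminating its period and room leaves {4, 5}.
Period 2, room 4: eliminating its period and room leaves {1, 5}.
Period 2, room 5: eliminating its period and room leaves {1, 4, 5}.
Period 3, room 1: eliminating its period and room leaves {2, 4, 5}.
Period 3, room 4: eliminating its period and room leaves {1, 2, 5}.
Period 3, room 5: eliminating its period and room leaves {1, 4, 5}.
Period 3, room 6: eliminating its period and room leaves {4}.
Period 5, room 1: eliminating its period and room leaves {2, 3, 4}.
Period 5, room 4: eliminating its period and room leaves {2, 3}.
Period 5, room 5: eliminating its period and room leaves {4}.
Period 6, room 1: eliminating its period and room leaves {3, 5}.
Period 6, room 4: eliminating its period and room leaves {3, 5}.
Enumerating the assignments across these blanks that avoid any period or room repeat gives 3 completions.

3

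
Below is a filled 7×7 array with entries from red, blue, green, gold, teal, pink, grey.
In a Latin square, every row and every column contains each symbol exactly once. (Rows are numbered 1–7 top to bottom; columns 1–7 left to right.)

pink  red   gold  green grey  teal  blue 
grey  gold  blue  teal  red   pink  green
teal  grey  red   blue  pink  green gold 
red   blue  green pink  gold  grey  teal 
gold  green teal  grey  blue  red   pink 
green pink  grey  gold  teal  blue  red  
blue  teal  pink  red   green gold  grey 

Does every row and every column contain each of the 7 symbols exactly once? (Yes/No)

Each row is a permutation of the 7 symbols, and so is each column.

Yes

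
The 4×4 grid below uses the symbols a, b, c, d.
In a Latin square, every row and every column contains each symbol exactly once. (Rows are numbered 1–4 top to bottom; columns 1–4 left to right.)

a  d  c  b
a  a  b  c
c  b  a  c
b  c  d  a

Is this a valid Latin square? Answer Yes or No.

No

Row 2 contains a twice (at columns 1 and 2); row 3 is also not a permutation.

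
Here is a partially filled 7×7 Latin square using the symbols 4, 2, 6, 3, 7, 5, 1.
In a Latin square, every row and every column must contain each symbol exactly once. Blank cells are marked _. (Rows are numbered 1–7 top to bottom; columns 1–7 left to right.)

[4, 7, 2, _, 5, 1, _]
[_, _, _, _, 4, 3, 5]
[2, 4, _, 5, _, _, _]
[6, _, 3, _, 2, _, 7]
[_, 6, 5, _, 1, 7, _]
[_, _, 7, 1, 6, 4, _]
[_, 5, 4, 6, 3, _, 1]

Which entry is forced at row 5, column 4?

2

Row 1, column 4: row 1 has {4, 2, 7, 5, 1} and column 4 has {6, 5, 1}, leaving only 3.
Row 1, column 7: row 1 has {4, 2, 3, 7, 5, 1} and column 7 has {7, 5, 1}, leaving only 6.
Row 3, column 5: row 3 has {4, 2, 5} and column 5 has {4, 2, 6, 3, 5, 1}, leaving only 7.
Row 3, column 6: row 3 has {4, 2, 7, 5} and column 6 has {4, 3, 7, 1}, leaving only 6.
Row 3, column 3: row 3 has {4, 2, 6, 7, 5} and column 3 has {4, 2, 3, 7, 5}, leaving only 1.
Row 2, column 3: row 2 has {4, 3, 5} and column 3 has {4, 2, 3, 7, 5, 1}, leaving only 6.
Row 3, column 7: row 3 has {4, 2, 6, 7, 5, 1} and column 7 has {6, 7, 5, 1}, leaving only 3.
Row 4, column 2: row 4 has {2, 6, 3, 7} and column 2 has {4, 6, 7, 5}, leaving only 1.
Row 2, column 2: row 2 has {4, 6, 3, 5} and column 2 has {4, 6, 7, 5, 1}, leaving only 2.
Row 2, column 4: row 2 has {4, 2, 6, 3, 5} and column 4 has {6, 3, 5, 1}, leaving only 7.
Row 2, column 1: row 2 has {4, 2, 6, 3, 7, 5} and column 1 has {4, 2, 6}, leaving only 1.
Row 4, column 4: row 4 has {2, 6, 3, 7, 1} and column 4 has {6, 3, 7, 5, 1}, leaving only 4.
Row 5 already has {6, 7, 5, 1} and column 4 already has {4, 6, 3, 7, 5, 1}, so row 5, column 4 must be 2.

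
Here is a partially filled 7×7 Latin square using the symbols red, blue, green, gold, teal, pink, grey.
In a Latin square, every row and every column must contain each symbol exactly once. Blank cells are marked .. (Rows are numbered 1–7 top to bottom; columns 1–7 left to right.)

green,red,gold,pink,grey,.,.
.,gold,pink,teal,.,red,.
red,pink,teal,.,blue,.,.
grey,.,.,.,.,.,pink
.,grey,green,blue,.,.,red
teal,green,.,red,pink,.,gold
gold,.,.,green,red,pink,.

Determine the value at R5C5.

Row 2, column 1: row 2 has {red, gold, teal, pink} and column 1 has {red, green, gold, teal, grey}, leaving only blue.
Row 2, column 5: row 2 has {red, blue, gold, teal, pink} and column 5 has {red, blue, pink, grey}, leaving only green.
Row 2, column 7: row 2 has {red, blue, green, gold, teal, pink} and column 7 has {red, gold, pink}, leaving only grey.
Row 3, column 7: row 3 has {red, blue, teal, pink} and column 7 has {red, gold, pink, grey}, leaving only green.
Row 4, column 4: row 4 has {pink, grey} and column 4 has {red, blue, green, teal, pink}, leaving only gold.
Row 3, column 4: row 3 has {red, blue, green, teal, pink} and column 4 has {red, blue, green, gold, teal, pink}, leaving only grey.
Row 3, column 6: row 3 has {red, blue, green, teal, pink, grey} and column 6 has {red, pink}, leaving only gold.
Row 4, column 5: row 4 has {gold, pink, grey} and column 5 has {red, blue, green, pink, grey}, leaving only teal.
Row 5 already has {red, blue, green, grey} and column 5 already has {red, blue, green, teal, pink, grey}, so row 5, column 5 must be gold.

gold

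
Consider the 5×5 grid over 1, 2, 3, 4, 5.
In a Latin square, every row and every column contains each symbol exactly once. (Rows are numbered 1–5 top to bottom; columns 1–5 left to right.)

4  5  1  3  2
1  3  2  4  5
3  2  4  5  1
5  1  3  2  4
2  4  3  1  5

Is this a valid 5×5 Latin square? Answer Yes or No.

Every row is a permutation, but column 5 contains 5 twice (at rows 2 and 5).

No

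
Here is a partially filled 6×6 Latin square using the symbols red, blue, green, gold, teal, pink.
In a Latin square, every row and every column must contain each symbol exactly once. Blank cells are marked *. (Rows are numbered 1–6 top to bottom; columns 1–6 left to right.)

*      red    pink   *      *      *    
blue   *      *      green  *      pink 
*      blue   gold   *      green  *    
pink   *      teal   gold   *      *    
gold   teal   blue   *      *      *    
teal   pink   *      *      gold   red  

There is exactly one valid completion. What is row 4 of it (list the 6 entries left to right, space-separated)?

pink green teal gold red blue

Row 4, column 2: row 4 has {gold, teal, pink} and column 2 has {red, blue, teal, pink}, leaving only green.
Row 4, column 6: row 4 has {green, gold, teal, pink} and column 6 has {red, pink}, leaving only blue.
Row 4, column 5: row 4 has {blue, green, gold, teal, pink} and column 5 has {green, gold}, leaving only red.
So row 4 reads: pink green teal gold red blue.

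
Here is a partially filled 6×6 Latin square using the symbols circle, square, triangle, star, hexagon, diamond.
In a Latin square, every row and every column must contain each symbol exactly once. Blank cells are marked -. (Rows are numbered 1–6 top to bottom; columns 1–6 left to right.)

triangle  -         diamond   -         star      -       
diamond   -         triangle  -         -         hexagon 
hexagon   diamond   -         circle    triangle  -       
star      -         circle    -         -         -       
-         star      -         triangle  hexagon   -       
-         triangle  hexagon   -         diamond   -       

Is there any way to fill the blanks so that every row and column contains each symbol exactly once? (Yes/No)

No

Row 4, column 5: row 4 has {circle, star} and column 5 has {triangle, star, hexagon, diamond}, so it must be square.
Row 2, column 5: row 2 has {triangle, hexagon, diamond} and column 5 has {square, triangle, star, hexagon, diamond}, so it must be circle.
Row 2, column 2: row 2 has {circle, triangle, hexagon, diamond} and column 2 has {triangle, star, diamond}, so it must be square.
Row 2, column 4: row 2 has {circle, square, triangle, hexagon, diamond} and column 4 has {circle, triangle}, so it must be star.
Row 4, column 2: row 4 has {circle, square, star} and column 2 has {square, triangle, star, diamond}, so it must be hexagon.
Row 1, column 2: row 1 has {triangle, star, diamond} and column 2 has {square, triangle, star, hexagon, diamond}, so it must be circle.
Row 1, column 6: row 1 has {circle, triangle, star, diamond} and column 6 has {hexagon}, so it must be square.
Row 1, column 4: row 1 has {circle, square, triangle, star, diamond} and column 4 has {circle, triangle, star}, so it must be hexagon.
Row 3, column 6: row 3 has {circle, triangle, hexagon, diamond} and column 6 has {square, hexagon}, so it must be star.
Row 3, column 3: row 3 has {circle, triangle, star, hexagon, diamond} and column 3 has {circle, triangle, hexagon, diamond}, so it must be square.
Now row 5, column 3: row 5 together with column 3 already contain {circle, square, triangle, star, hexagon, diamond} — every symbol — so nothing can go there. The grid has no valid completion.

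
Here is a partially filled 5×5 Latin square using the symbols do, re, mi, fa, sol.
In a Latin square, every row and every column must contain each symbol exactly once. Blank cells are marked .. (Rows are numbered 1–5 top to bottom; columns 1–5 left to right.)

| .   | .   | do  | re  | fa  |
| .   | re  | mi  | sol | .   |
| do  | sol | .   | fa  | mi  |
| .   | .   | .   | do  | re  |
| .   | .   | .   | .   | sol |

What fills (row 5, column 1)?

re

Row 1, column 2: row 1 has {do, re, fa} and column 2 has {re, sol}, leaving only mi.
Row 1, column 1: row 1 has {do, re, mi, fa} and column 1 has {do}, leaving only sol.
Row 2, column 1: row 2 has {re, mi, sol} and column 1 has {do, sol}, leaving only fa.
Row 2, column 5: row 2 has {re, mi, fa, sol} and column 5 has {re, mi, fa, sol}, leaving only do.
Row 3, column 3: row 3 has {do, mi, fa, sol} and column 3 has {do, mi}, leaving only re.
Row 4, column 1: row 4 has {do, re} and column 1 has {do, fa, sol}, leaving only mi.
Row 5 already has {sol} and column 1 already has {do, mi, fa, sol}, so row 5, column 1 must be re.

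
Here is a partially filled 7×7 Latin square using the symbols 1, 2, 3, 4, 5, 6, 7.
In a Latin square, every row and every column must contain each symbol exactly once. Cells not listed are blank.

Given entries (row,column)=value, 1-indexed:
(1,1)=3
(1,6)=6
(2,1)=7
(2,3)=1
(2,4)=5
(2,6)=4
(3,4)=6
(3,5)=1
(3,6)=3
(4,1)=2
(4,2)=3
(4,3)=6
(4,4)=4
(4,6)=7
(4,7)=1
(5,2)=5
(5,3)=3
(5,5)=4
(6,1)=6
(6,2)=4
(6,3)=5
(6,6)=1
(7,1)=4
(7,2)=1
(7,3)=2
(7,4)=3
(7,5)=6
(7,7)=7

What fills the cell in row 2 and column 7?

2

Row 3, column 1: row 3 has {1, 3, 6} and column 1 has {2, 3, 4, 6, 7}, leaving only 5.
Row 4, column 5: row 4 has {1, 2, 3, 4, 6, 7} and column 5 has {1, 4, 6}, leaving only 5.
Row 5, column 1: row 5 has {3, 4, 5} and column 1 has {2, 3, 4, 5, 6, 7}, leaving only 1.
Row 5, column 6: row 5 has {1, 3, 4, 5} and column 6 has {1, 3, 4, 6, 7}, leaving only 2.
Row 5, column 4: row 5 has {1, 2, 3, 4, 5} and column 4 has {3, 4, 5, 6}, leaving only 7.
Row 5, column 7: row 5 has {1, 2, 3, 4, 5, 7} and column 7 has {1, 7}, leaving only 6.
Row 6, column 4: row 6 has {1, 4, 5, 6} and column 4 has {3, 4, 5, 6, 7}, leaving only 2.
Row 1, column 4: row 1 has {3, 6} and column 4 has {2, 3, 4, 5, 6, 7}, leaving only 1.
Row 6, column 7: row 6 has {1, 2, 4, 5, 6} and column 7 has {1, 6, 7}, leaving only 3.
Row 2 already has {1, 4, 5, 7} and column 7 already has {1, 3, 6, 7}, so row 2, column 7 must be 2.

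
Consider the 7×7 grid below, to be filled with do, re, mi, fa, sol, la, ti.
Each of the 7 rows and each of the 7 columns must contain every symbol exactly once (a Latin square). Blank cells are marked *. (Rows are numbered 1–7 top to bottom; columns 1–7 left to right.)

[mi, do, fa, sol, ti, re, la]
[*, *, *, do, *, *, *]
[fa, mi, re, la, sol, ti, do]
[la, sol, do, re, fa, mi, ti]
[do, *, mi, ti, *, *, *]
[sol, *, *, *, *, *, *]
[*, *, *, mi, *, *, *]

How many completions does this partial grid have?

41

Row 2, column 1: eliminating its row and column leaves {re, ti}.
Row 2, column 2: eliminating its row and column leaves {re, fa, la, ti}.
Row 2, column 3: eliminating its row and column leaves {sol, la, ti}.
Row 2, column 5: eliminating its row and column leaves {re, mi, la}.
Row 2, column 6: eliminating its row and column leaves {fa, sol, la}.
Row 2, column 7: eliminating its row and column leaves {re, mi, fa, sol}.
Row 5, column 2: eliminating its row and column leaves {re, fa, la}.
Row 5, column 5: eliminating its row and column leaves {re, la}.
Row 5, column 6: eliminating its row and column leaves {fa, sol, la}.
Row 5, column 7: eliminating its row and column leaves {re, fa, sol}.
Row 6, column 2: eliminating its row and column leaves {re, fa, la, ti}.
Row 6, column 3: eliminating its row and column leaves {la, ti}.
Row 6, column 4: eliminating its row and column leaves {fa}.
Row 6, column 5: eliminating its row and column leaves {do, re, mi, la}.
Row 6, column 6: eliminating its row and column leaves {do, fa, la}.
Row 6, column 7: eliminating its row and column leaves {re, mi, fa}.
Row 7, column 1: eliminating its row and column leaves {re, ti}.
Row 7, column 2: eliminating its row and column leaves {re, fa, la, ti}.
Row 7, column 3: eliminating its row and column leaves {sol, la, ti}.
Row 7, column 5: eliminating its row and column leaves {do, re, la}.
Row 7, column 6: eliminating its row and column leaves {do, fa, sol, la}.
Row 7, column 7: eliminating its row and column leaves {re, fa, sol}.
Enumerating the assignments across these blanks that avoid any row or column repeat gives 41 completions.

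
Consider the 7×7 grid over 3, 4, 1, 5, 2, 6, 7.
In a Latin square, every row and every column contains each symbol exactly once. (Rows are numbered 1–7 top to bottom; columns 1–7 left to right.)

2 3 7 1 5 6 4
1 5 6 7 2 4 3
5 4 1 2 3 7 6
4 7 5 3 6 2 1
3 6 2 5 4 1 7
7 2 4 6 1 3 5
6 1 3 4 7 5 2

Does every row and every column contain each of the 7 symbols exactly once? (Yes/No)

Each row is a permutation of the 7 symbols, and so is each column.

Yes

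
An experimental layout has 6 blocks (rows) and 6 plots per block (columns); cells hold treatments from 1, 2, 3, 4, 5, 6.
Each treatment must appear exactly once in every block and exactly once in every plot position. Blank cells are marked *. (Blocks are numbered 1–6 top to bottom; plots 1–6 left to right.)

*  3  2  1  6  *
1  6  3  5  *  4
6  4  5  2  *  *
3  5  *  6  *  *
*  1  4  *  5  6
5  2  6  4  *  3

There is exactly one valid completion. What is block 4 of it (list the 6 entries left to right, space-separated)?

3 5 1 6 4 2

Block 4, plot 3: block 4 has {3, 5, 6} and plot 3 has {2, 3, 4, 5, 6}, leaving only 1.
Block 4, plot 6: block 4 has {1, 3, 5, 6} and plot 6 has {3, 4, 6}, leaving only 2.
Block 4, plot 5: block 4 has {1, 2, 3, 5, 6} and plot 5 has {5, 6}, leaving only 4.
So block 4 reads: 3 5 1 6 4 2.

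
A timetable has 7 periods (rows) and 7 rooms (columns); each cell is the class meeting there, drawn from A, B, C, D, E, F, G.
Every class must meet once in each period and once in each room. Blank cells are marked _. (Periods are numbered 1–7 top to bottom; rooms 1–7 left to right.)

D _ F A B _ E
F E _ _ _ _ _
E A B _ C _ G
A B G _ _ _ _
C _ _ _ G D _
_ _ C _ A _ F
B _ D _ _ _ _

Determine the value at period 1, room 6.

Period 2, room 3: period 2 has {E, F} and room 3 has {B, C, D, F, G}, leaving only A.
Period 2, room 5: period 2 has {A, E, F} and room 5 has {A, B, C, G}, leaving only D.
Period 3, room 6: period 3 has {A, B, C, E, G} and room 6 has {D}, leaving only F.
Period 3, room 4: period 3 has {A, B, C, E, F, G} and room 4 has {A}, leaving only D.
Period 5, room 2: period 5 has {C, D, G} and room 2 has {A, B, E}, leaving only F.
Period 5, room 3: period 5 has {C, D, F, G} and room 3 has {A, B, C, D, F, G}, leaving only E.
Period 5, room 4: period 5 has {C, D, E, F, G} and room 4 has {A, D}, leaving only B.
Period 5, room 7: period 5 has {B, C, D, E, F, G} and room 7 has {E, F, G}, leaving only A.
Period 6, room 1: period 6 has {A, C, F} and room 1 has {A, B, C, D, E, F}, leaving only G.
Period 6, room 2: period 6 has {A, C, F, G} and room 2 has {A, B, E, F}, leaving only D.
Period 6, room 4: period 6 has {A, C, D, F, G} and room 4 has {A, B, D}, leaving only E.
Period 6, room 6: period 6 has {A, C, D, E, F, G} and room 6 has {D, F}, leaving only B.
Period 7, room 7: period 7 has {B, D} and room 7 has {A, E, F, G}, leaving only C.
Period 2, room 7: period 2 has {A, D, E, F} and room 7 has {A, C, E, F, G}, leaving only B.
Period 4, room 7: period 4 has {A, B, G} and room 7 has {A, B, C, E, F, G}, leaving only D.
Period 7, room 2: period 7 has {B, C, D} and room 2 has {A, B, D, E, F}, leaving only G.
Period 1, room 2: period 1 has {A, B, D, E, F} and room 2 has {A, B, D, E, F, G}, leaving only C.
Period 1 already has {A, B, C, D, E, F} and room 6 already has {B, D, F}, so period 1, room 6 must be G.

G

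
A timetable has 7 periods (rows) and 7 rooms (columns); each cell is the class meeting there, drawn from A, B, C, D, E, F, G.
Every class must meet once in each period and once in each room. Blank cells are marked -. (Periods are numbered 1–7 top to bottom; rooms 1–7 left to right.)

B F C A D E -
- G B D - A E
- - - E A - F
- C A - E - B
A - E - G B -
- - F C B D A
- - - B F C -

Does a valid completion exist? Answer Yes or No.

No period or room among the givens repeats a symbol, and propagating forced cells runs into no contradiction.
One valid completion exists (for instance, B F C A D E G / F G B D C A E / C B D E A G F / D C A G E F B / A D E F G B C / G E F C B D A / E A G B F C D).

Yes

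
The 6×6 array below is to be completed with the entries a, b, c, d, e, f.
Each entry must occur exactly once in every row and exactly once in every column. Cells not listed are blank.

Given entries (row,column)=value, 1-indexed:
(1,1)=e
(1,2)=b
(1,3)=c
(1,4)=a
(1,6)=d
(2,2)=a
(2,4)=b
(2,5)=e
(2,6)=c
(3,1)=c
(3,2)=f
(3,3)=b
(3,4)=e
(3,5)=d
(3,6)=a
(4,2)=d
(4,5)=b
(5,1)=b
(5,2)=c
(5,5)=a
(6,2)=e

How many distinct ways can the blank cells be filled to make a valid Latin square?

4

Row 1, column 5: eliminating its row and column leaves {f}.
Row 2, column 1: eliminating its row and column leaves {d, f}.
Row 2, column 3: eliminating its row and column leaves {d, f}.
Row 4, column 1: eliminating its row and column leaves {a, f}.
Row 4, column 3: eliminating its row and column leaves {a, e, f}.
Row 4, column 4: eliminating its row and column leaves {c, f}.
Row 4, column 6: eliminating its row and column leaves {e, f}.
Row 5, column 3: eliminating its row and column leaves {d, e, f}.
Row 5, column 4: eliminating its row and column leaves {d, f}.
Row 5, column 6: eliminating its row and column leaves {e, f}.
Row 6, column 1: eliminating its row and column leaves {a, d, f}.
Row 6, column 3: eliminating its row and column leaves {a, d, f}.
Row 6, column 4: eliminating its row and column leaves {c, d, f}.
Row 6, column 5: eliminating its row and column leaves {c, f}.
Row 6, column 6: eliminating its row and column leaves {b, f}.
Enumerating the assignments across these blanks that avoid any row or column repeat gives 4 completions.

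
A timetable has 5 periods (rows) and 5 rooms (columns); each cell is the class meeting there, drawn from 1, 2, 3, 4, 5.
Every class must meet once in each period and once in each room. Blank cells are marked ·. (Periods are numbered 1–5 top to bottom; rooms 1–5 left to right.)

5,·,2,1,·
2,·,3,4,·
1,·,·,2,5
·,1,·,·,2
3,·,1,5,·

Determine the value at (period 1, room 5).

3

Period 2, room 2: period 2 has {2, 3, 4} and room 2 has {1}, leaving only 5.
Period 2, room 5: period 2 has {2, 3, 4, 5} and room 5 has {2, 5}, leaving only 1.
Period 3, room 3: period 3 has {1, 2, 5} and room 3 has {1, 2, 3}, leaving only 4.
Period 3, room 2: period 3 has {1, 2, 4, 5} and room 2 has {1, 5}, leaving only 3.
Period 1, room 2: period 1 has {1, 2, 5} and room 2 has {1, 3, 5}, leaving only 4.
Period 1 already has {1, 2, 4, 5} and room 5 already has {1, 2, 5}, so period 1, room 5 must be 3.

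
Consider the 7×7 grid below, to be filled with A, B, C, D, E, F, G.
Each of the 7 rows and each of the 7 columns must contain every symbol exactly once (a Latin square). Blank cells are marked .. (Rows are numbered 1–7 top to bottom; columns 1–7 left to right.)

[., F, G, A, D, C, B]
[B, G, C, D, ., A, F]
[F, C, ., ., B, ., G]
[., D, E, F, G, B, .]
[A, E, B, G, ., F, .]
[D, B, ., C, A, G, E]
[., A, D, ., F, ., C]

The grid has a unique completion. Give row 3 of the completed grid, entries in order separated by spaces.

F C A E B D G

Row 3, column 3: row 3 has {B, C, F, G} and column 3 has {B, C, D, E, G}, leaving only A.
Row 3, column 4: row 3 has {A, B, C, F, G} and column 4 has {A, C, D, F, G}, leaving only E.
Row 3, column 6: row 3 has {A, B, C, E, F, G} and column 6 has {A, B, C, F, G}, leaving only D.
So row 3 reads: F C A E B D G.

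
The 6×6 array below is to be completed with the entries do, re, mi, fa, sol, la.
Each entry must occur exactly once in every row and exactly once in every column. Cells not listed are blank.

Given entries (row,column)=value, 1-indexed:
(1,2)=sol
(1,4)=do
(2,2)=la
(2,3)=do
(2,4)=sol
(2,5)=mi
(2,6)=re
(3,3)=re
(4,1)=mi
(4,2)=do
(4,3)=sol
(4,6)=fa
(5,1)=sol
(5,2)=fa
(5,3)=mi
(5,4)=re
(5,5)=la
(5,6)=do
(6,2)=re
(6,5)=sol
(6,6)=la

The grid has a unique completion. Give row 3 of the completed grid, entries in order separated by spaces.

Row 3, column 2: row 3 has {re} and column 2 has {do, re, fa, sol, la}, leaving only mi.
Row 3, column 6: row 3 has {re, mi} and column 6 has {do, re, fa, la}, leaving only sol.
Row 1, column 6: row 1 has {do, sol} and column 6 has {do, re, fa, sol, la}, leaving only mi.
Row 2, column 1: row 2 has {do, re, mi, sol, la} and column 1 has {mi, sol}, leaving only fa.
Row 4, column 4: row 4 has {do, mi, fa, sol} and column 4 has {do, re, sol}, leaving only la.
Row 3, column 4: row 3 has {re, mi, sol} and column 4 has {do, re, sol, la}, leaving only fa.
Row 3, column 5: row 3 has {re, mi, fa, sol} and column 5 has {mi, sol, la}, leaving only do.
Row 3, column 1: row 3 has {do, re, mi, fa, sol} and column 1 has {mi, fa, sol}, leaving only la.
So row 3 reads: la mi re fa do sol.

la mi re fa do sol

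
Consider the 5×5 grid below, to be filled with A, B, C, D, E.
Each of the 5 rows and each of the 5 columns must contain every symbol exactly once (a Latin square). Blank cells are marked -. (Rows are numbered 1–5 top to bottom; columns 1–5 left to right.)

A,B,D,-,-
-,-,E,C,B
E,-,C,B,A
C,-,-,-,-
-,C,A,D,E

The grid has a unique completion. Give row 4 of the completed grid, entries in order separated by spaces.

Row 4, column 3: row 4 has {C} and column 3 has {A, C, D, E}, leaving only B.
Row 4, column 5: row 4 has {B, C} and column 5 has {A, B, E}, leaving only D.
Row 1, column 4: row 1 has {A, B, D} and column 4 has {B, C, D}, leaving only E.
Row 4, column 4: row 4 has {B, C, D} and column 4 has {B, C, D, E}, leaving only A.
Row 4, column 2: row 4 has {A, B, C, D} and column 2 has {B, C}, leaving only E.
So row 4 reads: C E B A D.

C E B A D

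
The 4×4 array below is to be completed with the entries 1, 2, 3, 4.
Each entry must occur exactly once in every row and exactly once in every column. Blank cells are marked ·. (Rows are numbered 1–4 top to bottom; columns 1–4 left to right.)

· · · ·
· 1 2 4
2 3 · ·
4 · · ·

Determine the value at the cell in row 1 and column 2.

Row 2, column 1: row 2 has {1, 2, 4} and column 1 has {2, 4}, leaving only 3.
Row 1, column 1: row 1 has {} and column 1 has {2, 3, 4}, leaving only 1.
Row 3, column 4: row 3 has {2, 3} and column 4 has {4}, leaving only 1.
Row 3, column 3: row 3 has {1, 2, 3} and column 3 has {2}, leaving only 4.
Row 1, column 3: row 1 has {1} and column 3 has {2, 4}, leaving only 3.
Row 1, column 4: row 1 has {1, 3} and column 4 has {1, 4}, leaving only 2.
Row 1 already has {1, 2, 3} and column 2 already has {1, 3}, so row 1, column 2 must be 4.

4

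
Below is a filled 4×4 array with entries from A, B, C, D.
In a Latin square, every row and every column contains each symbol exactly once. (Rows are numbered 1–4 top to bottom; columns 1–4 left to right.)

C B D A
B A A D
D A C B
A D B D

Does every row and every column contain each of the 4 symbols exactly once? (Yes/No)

No

Row 4 contains D twice (at columns 2 and 4); row 2 is also not a permutation.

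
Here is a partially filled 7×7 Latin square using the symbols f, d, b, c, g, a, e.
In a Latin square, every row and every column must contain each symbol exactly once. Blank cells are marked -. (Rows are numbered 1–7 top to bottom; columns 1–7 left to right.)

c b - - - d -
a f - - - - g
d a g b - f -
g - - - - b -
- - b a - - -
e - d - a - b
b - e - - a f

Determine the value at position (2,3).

Row 2 already has {f, g, a} and column 3 already has {d, b, g, e}, so row 2, column 3 must be c.

c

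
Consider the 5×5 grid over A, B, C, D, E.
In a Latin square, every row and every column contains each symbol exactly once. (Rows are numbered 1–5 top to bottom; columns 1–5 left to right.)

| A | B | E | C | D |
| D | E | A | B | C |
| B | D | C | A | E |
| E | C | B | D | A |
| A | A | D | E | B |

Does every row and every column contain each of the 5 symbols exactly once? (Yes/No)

Row 5 contains A twice (at columns 1 and 2), so it is not a permutation.

No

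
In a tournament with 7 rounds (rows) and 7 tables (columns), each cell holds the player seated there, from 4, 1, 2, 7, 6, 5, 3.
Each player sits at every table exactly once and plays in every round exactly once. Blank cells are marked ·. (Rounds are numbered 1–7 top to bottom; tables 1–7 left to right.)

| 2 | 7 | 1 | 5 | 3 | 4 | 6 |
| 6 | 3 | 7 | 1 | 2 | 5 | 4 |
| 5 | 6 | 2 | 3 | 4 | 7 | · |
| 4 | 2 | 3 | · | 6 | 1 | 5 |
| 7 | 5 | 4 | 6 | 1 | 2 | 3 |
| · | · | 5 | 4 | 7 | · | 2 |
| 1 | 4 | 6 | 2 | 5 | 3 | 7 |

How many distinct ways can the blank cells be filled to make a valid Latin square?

1

Round 3, table 7: eliminating its round and table leaves {1}.
Round 4, table 4: eliminating its round and table leaves {7}.
Round 6, table 1: eliminating its round and table leaves {3}.
Round 6, table 2: eliminating its round and table leaves {1}.
Round 6, table 6: eliminating its round and table leaves {6}.
Only one assignment across all blanks avoids any round or table repeat, giving 1 completion.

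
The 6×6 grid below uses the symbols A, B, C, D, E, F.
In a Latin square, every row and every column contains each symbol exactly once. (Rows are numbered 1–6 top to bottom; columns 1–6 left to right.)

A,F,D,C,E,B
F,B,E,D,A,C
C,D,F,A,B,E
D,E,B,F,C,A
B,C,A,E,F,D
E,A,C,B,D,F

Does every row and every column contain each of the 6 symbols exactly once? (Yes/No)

Each row is a permutation of the 6 symbols, and so is each column.

Yes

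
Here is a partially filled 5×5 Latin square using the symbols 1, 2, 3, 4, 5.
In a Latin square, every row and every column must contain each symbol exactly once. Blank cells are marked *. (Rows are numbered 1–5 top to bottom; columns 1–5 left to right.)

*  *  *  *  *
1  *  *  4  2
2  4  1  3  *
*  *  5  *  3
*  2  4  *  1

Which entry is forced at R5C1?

3

Row 2, column 3: row 2 has {1, 2, 4} and column 3 has {1, 4, 5}, leaving only 3.
Row 1, column 3: row 1 has {} and column 3 has {1, 3, 4, 5}, leaving only 2.
Row 2, column 2: row 2 has {1, 2, 3, 4} and column 2 has {2, 4}, leaving only 5.
Row 3, column 5: row 3 has {1, 2, 3, 4} and column 5 has {1, 2, 3}, leaving only 5.
Row 1, column 5: row 1 has {2} and column 5 has {1, 2, 3, 5}, leaving only 4.
Row 4, column 1: row 4 has {3, 5} and column 1 has {1, 2}, leaving only 4.
Row 4, column 2: row 4 has {3, 4, 5} and column 2 has {2, 4, 5}, leaving only 1.
Row 1, column 2: row 1 has {2, 4} and column 2 has {1, 2, 4, 5}, leaving only 3.
Row 1, column 1: row 1 has {2, 3, 4} and column 1 has {1, 2, 4}, leaving only 5.
Row 5 already has {1, 2, 4} and column 1 already has {1, 2, 4, 5}, so row 5, column 1 must be 3.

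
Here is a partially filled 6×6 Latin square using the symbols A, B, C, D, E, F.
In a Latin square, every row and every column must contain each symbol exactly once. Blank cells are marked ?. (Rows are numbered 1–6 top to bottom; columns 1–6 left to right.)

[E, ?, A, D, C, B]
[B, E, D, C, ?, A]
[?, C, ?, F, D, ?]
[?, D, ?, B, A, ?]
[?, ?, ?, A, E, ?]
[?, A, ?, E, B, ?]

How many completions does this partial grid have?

4

Row 1, column 2: eliminating its row and column leaves {F}.
Row 2, column 5: eliminating its row and column leaves {F}.
Row 3, column 1: eliminating its row and column leaves {A}.
Row 3, column 3: eliminating its row and column leaves {B, E}.
Row 3, column 6: eliminating its row and column leaves {E}.
Row 4, column 1: eliminating its row and column leaves {C, F}.
Row 4, column 3: eliminating its row and column leaves {C, E, F}.
Row 4, column 6: eliminating its row and column leaves {C, E, F}.
Row 5, column 1: eliminating its row and column leaves {C, D, F}.
Row 5, column 2: eliminating its row and column leaves {B, F}.
Row 5, column 3: eliminating its row and column leaves {B, C, F}.
Row 5, column 6: eliminating its row and column leaves {C, D, F}.
Row 6, column 1: eliminating its row and column leaves {C, D, F}.
Row 6, column 3: eliminating its row and column leaves {C, F}.
Row 6, column 6: eliminating its row and column leaves {C, D, F}.
Enumerating the assignments across these blanks that avoid any row or column repeat gives 4 completions.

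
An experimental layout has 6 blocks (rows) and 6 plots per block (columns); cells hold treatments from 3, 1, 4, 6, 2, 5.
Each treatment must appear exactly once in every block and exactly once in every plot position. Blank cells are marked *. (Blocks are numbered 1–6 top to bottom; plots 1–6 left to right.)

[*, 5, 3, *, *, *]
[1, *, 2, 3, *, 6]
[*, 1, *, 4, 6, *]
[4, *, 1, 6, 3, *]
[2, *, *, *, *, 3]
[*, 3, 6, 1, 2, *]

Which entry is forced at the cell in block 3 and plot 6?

Block 1, plot 1: block 1 has {3, 5} and plot 1 has {1, 4, 2}, leaving only 6.
Block 1, plot 4: block 1 has {3, 6, 5} and plot 4 has {3, 1, 4, 6}, leaving only 2.
Block 2, plot 2: block 2 has {3, 1, 6, 2} and plot 2 has {3, 1, 5}, leaving only 4.
Block 2, plot 5: block 2 has {3, 1, 4, 6, 2} and plot 5 has {3, 6, 2}, leaving only 5.
Block 3, plot 3: block 3 has {1, 4, 6} and plot 3 has {3, 1, 6, 2}, leaving only 5.
Block 3 already has {1, 4, 6, 5} and plot 6 already has {3, 6}, so block 3, plot 6 must be 2.

2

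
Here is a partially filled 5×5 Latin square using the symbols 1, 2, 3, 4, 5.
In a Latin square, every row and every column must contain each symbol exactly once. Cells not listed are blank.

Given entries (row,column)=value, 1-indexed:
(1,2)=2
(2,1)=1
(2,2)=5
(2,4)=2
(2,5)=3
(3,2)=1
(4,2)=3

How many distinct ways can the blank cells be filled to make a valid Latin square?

Row 1, column 1: eliminating its row and column leaves {3, 4, 5}.
Row 1, column 3: eliminating its row and column leaves {1, 3, 4, 5}.
Row 1, column 4: eliminating its row and column leaves {1, 3, 4, 5}.
Row 1, column 5: eliminating its row and column leaves {1, 4, 5}.
Row 2, column 3: eliminating its row and column leaves {4}.
Row 3, column 1: eliminating its row and column leaves {2, 3, 4, 5}.
Row 3, column 3: eliminating its row and column leaves {2, 3, 4, 5}.
Row 3, column 4: eliminating its row and column leaves {3, 4, 5}.
Row 3, column 5: eliminating its row and column leaves {2, 4, 5}.
Row 4, column 1: eliminating its row and column leaves {2, 4, 5}.
Row 4, column 3: eliminating its row and column leaves {1, 2, 4, 5}.
Row 4, column 4: eliminating its row and column leaves {1, 4, 5}.
Row 4, column 5: eliminating its row and column leaves {1, 2, 4, 5}.
Row 5, column 1: eliminating its row and column leaves {2, 3, 4, 5}.
Row 5, column 2: eliminating its row and column leaves {4}.
Row 5, column 3: eliminating its row and column leaves {1, 2, 3, 4, 5}.
Row 5, column 4: eliminating its row and column leaves {1, 3, 4, 5}.
Row 5, column 5: eliminating its row and column leaves {1, 2, 4, 5}.
Enumerating the assignments across these blanks that avoid any row or column repeat gives 56 completions.

56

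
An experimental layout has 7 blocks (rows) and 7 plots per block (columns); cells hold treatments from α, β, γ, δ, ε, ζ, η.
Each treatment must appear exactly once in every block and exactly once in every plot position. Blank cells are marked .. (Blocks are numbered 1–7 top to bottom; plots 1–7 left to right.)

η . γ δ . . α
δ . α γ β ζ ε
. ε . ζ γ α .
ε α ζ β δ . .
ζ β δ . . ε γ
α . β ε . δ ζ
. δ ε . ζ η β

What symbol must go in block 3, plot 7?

δ

Block 1, plot 2: block 1 has {α, γ, δ, η} and plot 2 has {α, β, δ, ε}, leaving only ζ.
Block 1, plot 5: block 1 has {α, γ, δ, ζ, η} and plot 5 has {β, γ, δ, ζ}, leaving only ε.
Block 1, plot 6: block 1 has {α, γ, δ, ε, ζ, η} and plot 6 has {α, δ, ε, ζ, η}, leaving only β.
Block 2, plot 2: block 2 has {α, β, γ, δ, ε, ζ} and plot 2 has {α, β, δ, ε, ζ}, leaving only η.
Block 3, plot 1: block 3 has {α, γ, ε, ζ} and plot 1 has {α, δ, ε, ζ, η}, leaving only β.
Block 3, plot 3: block 3 has {α, β, γ, ε, ζ} and plot 3 has {α, β, γ, δ, ε, ζ}, leaving only η.
Block 3 already has {α, β, γ, ε, ζ, η} and plot 7 already has {α, β, γ, ε, ζ}, so block 3, plot 7 must be δ.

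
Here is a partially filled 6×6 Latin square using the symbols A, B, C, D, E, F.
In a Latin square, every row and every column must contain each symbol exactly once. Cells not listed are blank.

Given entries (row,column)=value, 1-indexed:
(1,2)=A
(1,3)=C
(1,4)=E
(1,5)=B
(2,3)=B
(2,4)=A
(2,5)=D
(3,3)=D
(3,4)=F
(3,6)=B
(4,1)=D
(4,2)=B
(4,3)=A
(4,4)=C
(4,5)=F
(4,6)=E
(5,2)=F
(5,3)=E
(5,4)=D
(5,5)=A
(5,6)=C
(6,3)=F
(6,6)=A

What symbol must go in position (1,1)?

Row 1 already has {A, B, C, E} and column 1 already has {D}, so row 1, column 1 must be F.

F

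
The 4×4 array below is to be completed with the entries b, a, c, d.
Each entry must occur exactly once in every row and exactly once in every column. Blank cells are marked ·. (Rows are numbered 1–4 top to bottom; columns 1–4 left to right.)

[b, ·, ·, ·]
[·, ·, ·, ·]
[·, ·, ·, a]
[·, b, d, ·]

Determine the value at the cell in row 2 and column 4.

b

Row 4, column 4: row 4 has {b, d} and column 4 has {a}, leaving only c.
Row 1, column 4: row 1 has {b} and column 4 has {a, c}, leaving only d.
Row 2 already has {} and column 4 already has {a, c, d}, so row 2, column 4 must be b.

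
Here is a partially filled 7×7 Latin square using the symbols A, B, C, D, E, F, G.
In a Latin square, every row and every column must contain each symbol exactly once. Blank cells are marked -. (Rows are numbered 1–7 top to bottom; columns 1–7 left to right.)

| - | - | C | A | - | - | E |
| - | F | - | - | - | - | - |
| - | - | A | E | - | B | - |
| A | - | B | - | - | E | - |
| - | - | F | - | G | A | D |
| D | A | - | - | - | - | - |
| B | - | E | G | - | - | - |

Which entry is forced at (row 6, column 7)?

Row 6, column 3: row 6 has {A, D} and column 3 has {A, B, C, E, F}, leaving only G.
Row 2, column 3: row 2 has {F} and column 3 has {A, B, C, E, F, G}, leaving only D.
Row 6, column 7 is narrowed to {B, C, F}.
If it were C, then row 5, column 4 would be left with no valid symbol.
If it were F, then row 5, column 4 would be left with no valid symbol.
So row 6, column 7 must be B.

B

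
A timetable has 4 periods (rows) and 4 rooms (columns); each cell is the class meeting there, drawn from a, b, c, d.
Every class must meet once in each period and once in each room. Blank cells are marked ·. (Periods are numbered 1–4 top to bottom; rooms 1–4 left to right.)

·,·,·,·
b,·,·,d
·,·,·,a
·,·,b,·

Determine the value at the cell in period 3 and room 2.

b

Period 4, room 4: period 4 has {b} and room 4 has {a, d}, leaving only c.
Period 1, room 4: period 1 has {} and room 4 has {a, c, d}, leaving only b.
Period 3, room 2 is narrowed to {b, c, d}.
If it were c, then period 4, room 2 would be left with no valid symbol.
If it were d, then period 3, room 3 would be left with no valid symbol.
So period 3, room 2 must be b.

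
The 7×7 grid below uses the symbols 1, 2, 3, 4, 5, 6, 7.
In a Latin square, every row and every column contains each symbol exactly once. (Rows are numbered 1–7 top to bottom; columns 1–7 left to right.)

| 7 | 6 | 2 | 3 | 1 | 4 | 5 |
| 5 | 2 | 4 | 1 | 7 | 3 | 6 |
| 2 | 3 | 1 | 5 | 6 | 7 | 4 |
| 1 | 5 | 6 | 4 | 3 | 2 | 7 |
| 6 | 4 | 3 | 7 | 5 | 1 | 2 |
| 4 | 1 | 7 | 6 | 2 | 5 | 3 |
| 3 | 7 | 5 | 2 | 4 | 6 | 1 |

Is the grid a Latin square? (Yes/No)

Yes

Each row is a permutation of the 7 symbols, and so is each column.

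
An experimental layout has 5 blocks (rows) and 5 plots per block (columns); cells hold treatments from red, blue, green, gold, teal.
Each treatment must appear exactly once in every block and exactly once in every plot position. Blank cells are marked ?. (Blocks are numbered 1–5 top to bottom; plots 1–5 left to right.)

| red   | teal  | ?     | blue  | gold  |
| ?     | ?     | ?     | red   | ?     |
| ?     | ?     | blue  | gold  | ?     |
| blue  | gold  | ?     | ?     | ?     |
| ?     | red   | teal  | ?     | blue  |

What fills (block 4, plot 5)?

green

Block 1, plot 3: block 1 has {red, blue, gold, teal} and plot 3 has {blue, teal}, leaving only green.
Block 2, plot 3: block 2 has {red} and plot 3 has {blue, green, teal}, leaving only gold.
Block 3, plot 2: block 3 has {blue, gold} and plot 2 has {red, gold, teal}, leaving only green.
Block 2, plot 2: block 2 has {red, gold} and plot 2 has {red, green, gold, teal}, leaving only blue.
Block 3, plot 1: block 3 has {blue, green, gold} and plot 1 has {red, blue}, leaving only teal.
Block 2, plot 1: block 2 has {red, blue, gold} and plot 1 has {red, blue, teal}, leaving only green.
Block 2, plot 5: block 2 has {red, blue, green, gold} and plot 5 has {blue, gold}, leaving only teal.
Block 3, plot 5: block 3 has {blue, green, gold, teal} and plot 5 has {blue, gold, teal}, leaving only red.
Block 4 already has {blue, gold} and plot 5 already has {red, blue, gold, teal}, so block 4, plot 5 must be green.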